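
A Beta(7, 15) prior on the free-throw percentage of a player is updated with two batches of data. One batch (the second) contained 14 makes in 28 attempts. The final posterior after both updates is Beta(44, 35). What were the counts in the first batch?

Because Beta–binomial updating is additive in the counts, the combined data contributed (α_post−α_prior, β_post−β_prior) successes and failures.
Total across both batches: 44−7=37 makes, 35−15=20 misses.
Subtract the second batch: 37−14=23 makes and 20−14=6 misses.

23 makes and 6 misses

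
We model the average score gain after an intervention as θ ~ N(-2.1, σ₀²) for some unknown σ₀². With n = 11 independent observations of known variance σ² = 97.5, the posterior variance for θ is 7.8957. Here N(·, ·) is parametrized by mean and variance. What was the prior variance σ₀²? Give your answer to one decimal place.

σ₀² = 72.3

Posterior precision equals prior precision plus data precision: 1/σ_n² = 1/σ₀² + n/σ².
So 1/σ₀² = 1/7.8957 − 11/97.5 = 0.126651 − 0.112821 = 0.013830.
Hence σ₀² = 1/0.013830 ≈ 72.3.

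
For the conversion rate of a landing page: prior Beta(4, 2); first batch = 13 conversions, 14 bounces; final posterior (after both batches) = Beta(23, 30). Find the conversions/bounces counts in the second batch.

6 conversions and 14 bounces

Because Beta–binomial updating is additive in the counts, the combined data contributed (α_post−α_prior, β_post−β_prior) successes and failures.
Total across both batches: 23−4=19 conversions, 30−2=28 bounces.
Subtract the first batch: 19−13=6 conversions and 28−14=14 bounces.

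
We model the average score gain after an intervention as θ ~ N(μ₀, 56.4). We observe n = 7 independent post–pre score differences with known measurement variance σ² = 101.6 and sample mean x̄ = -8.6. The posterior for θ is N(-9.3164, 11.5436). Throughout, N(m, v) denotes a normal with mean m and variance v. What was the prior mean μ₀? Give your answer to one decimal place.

μ₀ = -12.1

The posterior mean is a precision-weighted average: μ_n = (τ₀μ₀ + τ_data·x̄)/(τ₀+τ_data), with τ₀=1/σ₀² and τ_data=n/σ².
Here τ₀ = 1/56.4 = 0.017730 and τ_data = 7/101.6 = 0.068898, so τ_n = 0.086628.
Rearranging for μ₀: μ₀ = (μ_n·τ_n − τ_data·x̄)/τ₀ = (-9.3164·0.086628 − 0.068898·-8.6) / 0.017730 = -0.214538/0.017730 ≈ -12.1.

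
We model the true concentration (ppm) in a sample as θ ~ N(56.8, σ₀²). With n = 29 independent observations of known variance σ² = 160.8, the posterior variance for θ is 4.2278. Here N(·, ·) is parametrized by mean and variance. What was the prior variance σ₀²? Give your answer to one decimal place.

For the Normal–Normal model with known σ², precisions add: τ_n = τ₀ + n/σ².
So 1/σ₀² = 1/4.2278 − 29/160.8 = 0.236530 − 0.180348 = 0.056182.
Hence σ₀² = 1/0.056182 ≈ 17.8.

σ₀² = 17.8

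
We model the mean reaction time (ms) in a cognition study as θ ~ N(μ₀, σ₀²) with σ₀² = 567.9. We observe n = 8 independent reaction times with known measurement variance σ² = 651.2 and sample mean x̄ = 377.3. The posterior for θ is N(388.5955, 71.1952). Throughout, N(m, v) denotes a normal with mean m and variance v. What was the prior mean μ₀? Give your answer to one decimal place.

With known observation variance, the Normal–Normal posterior has precision τ_n = τ₀ + n/σ² and mean μ_n = (τ₀μ₀ + (n/σ²)x̄)/τ_n.
Here τ₀ = 1/567.9 = 0.001761 and τ_data = 8/651.2 = 0.012285, so τ_n = 0.014046.
Rearranging for μ₀: μ₀ = (μ_n·τ_n − τ_data·x̄)/τ₀ = (388.5955·0.014046 − 0.012285·377.3) / 0.001761 = 0.823082/0.001761 ≈ 467.4.

μ₀ = 467.4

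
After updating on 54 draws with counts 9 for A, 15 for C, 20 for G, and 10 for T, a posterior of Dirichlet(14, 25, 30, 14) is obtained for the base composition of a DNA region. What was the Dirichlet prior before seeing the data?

Dirichlet(5, 10, 10, 4)

For a Dirichlet(α) prior with multinomial counts c, the posterior is Dirichlet(α + c) componentwise.
Subtract each count from the matching posterior parameter: 14−9=5, 25−15=10, 30−20=10, 14−10=4.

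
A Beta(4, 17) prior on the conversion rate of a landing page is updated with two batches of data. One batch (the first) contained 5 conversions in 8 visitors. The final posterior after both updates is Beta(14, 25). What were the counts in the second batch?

Because Beta–binomial updating is additive in the counts, the combined data contributed (α_post−α_prior, β_post−β_prior) successes and failures.
Total across both batches: 14−4=10 conversions, 25−17=8 bounces.
Subtract the first batch: 10−5=5 conversions and 8−3=5 bounces.

5 conversions and 5 bounces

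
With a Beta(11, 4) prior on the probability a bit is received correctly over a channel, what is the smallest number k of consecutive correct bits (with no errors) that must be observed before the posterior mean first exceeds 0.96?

k = 86

After k correct bits and 0 errors the posterior is Beta(11+k, 4), with mean (11+k)/(11+4+k).
Set (11+k)/(15+k) > 0.96 and solve: k > (0.96·15 − 11)/(1 − 0.96) = 85.000.
The smallest integer exceeding 85.000 is 86.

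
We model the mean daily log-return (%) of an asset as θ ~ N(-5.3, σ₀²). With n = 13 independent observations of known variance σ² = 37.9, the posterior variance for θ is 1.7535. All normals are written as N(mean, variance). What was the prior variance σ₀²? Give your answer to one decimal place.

Posterior precision equals prior precision plus data precision: 1/σ_n² = 1/σ₀² + n/σ².
So 1/σ₀² = 1/1.7535 − 13/37.9 = 0.570288 − 0.343008 = 0.227280.
Hence σ₀² = 1/0.227280 ≈ 4.4.

σ₀² = 4.4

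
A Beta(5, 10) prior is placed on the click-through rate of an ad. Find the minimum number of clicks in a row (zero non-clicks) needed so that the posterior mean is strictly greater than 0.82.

k = 41

After k clicks and 0 non-clicks the posterior is Beta(5+k, 10), with mean (5+k)/(5+10+k).
Set (5+k)/(15+k) > 0.82 and solve: k > (0.82·15 − 5)/(1 − 0.82) = 40.556.
The smallest integer exceeding 40.556 is 41, and checking k=41: (46)/(56) = 0.8214 > 0.82.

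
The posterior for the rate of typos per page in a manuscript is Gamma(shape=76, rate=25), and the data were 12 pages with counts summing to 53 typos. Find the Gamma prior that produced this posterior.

Gamma–Poisson conjugacy: posterior shape = α + Σxᵢ, posterior rate = β + n.
So α = 76 − 53 = 23 and β = 25 − 12 = 13.

Gamma(shape=23, rate=13)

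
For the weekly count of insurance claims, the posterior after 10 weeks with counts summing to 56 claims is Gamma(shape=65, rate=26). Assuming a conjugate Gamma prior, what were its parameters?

Gamma–Poisson conjugacy: posterior shape = α + Σxᵢ, posterior rate = β + n.
So α = 65 − 56 = 9 and β = 26 − 10 = 16.

Gamma(shape=9, rate=16)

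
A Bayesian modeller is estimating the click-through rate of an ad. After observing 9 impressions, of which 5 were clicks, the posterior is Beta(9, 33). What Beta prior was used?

Beta(4, 29)

A Beta(a, b) prior with s successes and f failures in binomial data gives a Beta(a+s, b+f) posterior.
Subtract the data counts: 9−5=4, 33−4=29.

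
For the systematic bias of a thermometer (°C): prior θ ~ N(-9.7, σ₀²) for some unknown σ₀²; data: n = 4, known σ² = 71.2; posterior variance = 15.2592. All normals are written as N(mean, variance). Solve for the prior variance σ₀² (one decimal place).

Posterior precision equals prior precision plus data precision: 1/σ_n² = 1/σ₀² + n/σ².
So 1/σ₀² = 1/15.2592 − 4/71.2 = 0.065534 − 0.056180 = 0.009354.
Hence σ₀² = 1/0.009354 ≈ 106.9.

σ₀² = 106.9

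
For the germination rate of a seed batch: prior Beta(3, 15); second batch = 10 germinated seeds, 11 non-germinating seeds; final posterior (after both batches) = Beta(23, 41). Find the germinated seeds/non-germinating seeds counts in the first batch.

10 germinated seeds and 15 non-germinating seeds

Sequential conjugate updates are equivalent to a single update on the pooled data, so total successes = posterior α − prior α and total failures = posterior β − prior β.
Total across both batches: 23−3=20 germinated seeds, 41−15=26 non-germinating seeds.
Subtract the second batch: 20−10=10 germinated seeds and 26−11=15 non-germinating seeds.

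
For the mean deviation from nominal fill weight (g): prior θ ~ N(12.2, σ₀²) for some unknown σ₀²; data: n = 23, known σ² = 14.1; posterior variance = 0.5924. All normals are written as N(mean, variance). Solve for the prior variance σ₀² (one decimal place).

σ₀² = 17.6

Posterior precision equals prior precision plus data precision: 1/σ_n² = 1/σ₀² + n/σ².
So 1/σ₀² = 1/0.5924 − 23/14.1 = 1.688049 − 1.631206 = 0.056843.
Hence σ₀² = 1/0.056843 ≈ 17.6.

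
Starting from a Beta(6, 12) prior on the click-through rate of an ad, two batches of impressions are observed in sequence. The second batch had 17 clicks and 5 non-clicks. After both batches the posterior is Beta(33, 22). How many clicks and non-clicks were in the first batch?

Sequential conjugate updates are equivalent to a single update on the pooled data, so total successes = posterior α − prior α and total failures = posterior β − prior β.
Total across both batches: 33−6=27 clicks, 22−12=10 non-clicks.
Subtract the second batch: 27−17=10 clicks and 10−5=5 non-clicks.

10 clicks and 5 non-clicks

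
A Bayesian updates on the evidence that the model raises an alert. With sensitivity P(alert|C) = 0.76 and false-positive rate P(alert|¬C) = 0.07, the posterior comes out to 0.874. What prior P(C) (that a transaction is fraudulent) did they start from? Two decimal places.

Bayes' rule in odds form gives O(C|E) = O(C)·[P(E|C)/P(E|¬C)], hence O(C) = O(C|E)/LR.
Posterior odds = 0.874/(1−0.874) = 6.9365. LR = 0.76/0.07 = 10.8571.
Prior odds = 6.9365/10.8571 = 0.6389, so P(C) = 0.6389/(1+0.6389) ≈ 0.39.

P(C) = 0.39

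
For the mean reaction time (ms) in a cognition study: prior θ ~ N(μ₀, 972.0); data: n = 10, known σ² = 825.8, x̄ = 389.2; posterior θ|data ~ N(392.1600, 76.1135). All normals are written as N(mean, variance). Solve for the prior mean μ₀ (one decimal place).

μ₀ = 427.0

The posterior mean is a precision-weighted average: μ_n = (τ₀μ₀ + τ_data·x̄)/(τ₀+τ_data), with τ₀=1/σ₀² and τ_data=n/σ².
Here τ₀ = 1/972.0 = 0.001029 and τ_data = 10/825.8 = 0.012109, so τ_n = 0.013138.
Rearranging for μ₀: μ₀ = (μ_n·τ_n − τ_data·x̄)/τ₀ = (392.1600·0.013138 − 0.012109·389.2) / 0.001029 = 0.439375/0.001029 ≈ 427.0.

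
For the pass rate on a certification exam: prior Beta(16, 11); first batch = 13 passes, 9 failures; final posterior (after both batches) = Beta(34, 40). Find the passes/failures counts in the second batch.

Because Beta–binomial updating is additive in the counts, the combined data contributed (α_post−α_prior, β_post−β_prior) successes and failures.
Total across both batches: 34−16=18 passes, 40−11=29 failures.
Subtract the first batch: 18−13=5 passes and 29−9=20 failures.

5 passes and 20 failures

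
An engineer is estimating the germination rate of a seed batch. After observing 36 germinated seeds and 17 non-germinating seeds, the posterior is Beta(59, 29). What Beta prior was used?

A Beta(α, β) prior with s successes and f failures in binomial data gives a Beta(α+s, β+f) posterior.
So α = 59 − 36 = 23 and β = 29 − 17 = 12.

Beta(23, 12)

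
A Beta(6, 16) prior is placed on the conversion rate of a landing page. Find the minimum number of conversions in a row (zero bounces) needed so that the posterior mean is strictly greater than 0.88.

k = 112

After k conversions and 0 bounces the posterior is Beta(6+k, 16), with mean (6+k)/(6+16+k).
Set (6+k)/(22+k) > 0.88 and solve: k > (0.88·22 − 6)/(1 − 0.88) = 111.333.
The smallest integer exceeding 111.333 is 112.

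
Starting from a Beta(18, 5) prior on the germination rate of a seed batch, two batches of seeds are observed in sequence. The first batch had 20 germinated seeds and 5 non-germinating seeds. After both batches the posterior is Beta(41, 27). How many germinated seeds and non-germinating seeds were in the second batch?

3 germinated seeds and 17 non-germinating seeds

Sequential conjugate updates are equivalent to a single update on the pooled data, so total successes = posterior α − prior α and total failures = posterior β − prior β.
Total across both batches: 41−18=23 germinated seeds, 27−5=22 non-germinating seeds.
Subtract the first batch: 23−20=3 germinated seeds and 22−5=17 non-germinating seeds.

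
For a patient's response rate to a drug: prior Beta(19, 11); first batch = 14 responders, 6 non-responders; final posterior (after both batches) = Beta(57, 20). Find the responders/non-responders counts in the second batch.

24 responders and 3 non-responders

Sequential conjugate updates are equivalent to a single update on the pooled data, so total successes = posterior α − prior α and total failures = posterior β − prior β.
Total across both batches: 57−19=38 responders, 20−11=9 non-responders.
Subtract the first batch: 38−14=24 responders and 9−6=3 non-responders.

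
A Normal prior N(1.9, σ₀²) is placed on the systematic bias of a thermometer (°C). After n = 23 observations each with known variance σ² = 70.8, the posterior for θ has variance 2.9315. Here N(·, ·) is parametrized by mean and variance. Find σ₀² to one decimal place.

σ₀² = 61.5

Posterior precision equals prior precision plus data precision: 1/σ_n² = 1/σ₀² + n/σ².
So 1/σ₀² = 1/2.9315 − 23/70.8 = 0.341122 − 0.324859 = 0.016263.
Hence σ₀² = 1/0.016263 ≈ 61.5.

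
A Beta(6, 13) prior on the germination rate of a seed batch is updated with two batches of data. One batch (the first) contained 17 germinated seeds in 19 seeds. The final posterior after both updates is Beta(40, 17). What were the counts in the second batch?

17 germinated seeds and 2 non-germinating seeds

Sequential conjugate updates are equivalent to a single update on the pooled data, so total successes = posterior α − prior α and total failures = posterior β − prior β.
Total across both batches: 40−6=34 germinated seeds, 17−13=4 non-germinating seeds.
Subtract the first batch: 34−17=17 germinated seeds and 4−2=2 non-germinating seeds.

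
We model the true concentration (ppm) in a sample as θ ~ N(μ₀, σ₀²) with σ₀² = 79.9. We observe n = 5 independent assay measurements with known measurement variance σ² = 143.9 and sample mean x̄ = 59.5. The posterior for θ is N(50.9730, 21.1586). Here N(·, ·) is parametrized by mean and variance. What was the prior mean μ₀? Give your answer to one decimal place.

μ₀ = 27.3

With known observation variance, the Normal–Normal posterior has precision τ_n = τ₀ + n/σ² and mean μ_n = (τ₀μ₀ + (n/σ²)x̄)/τ_n.
Here τ₀ = 1/79.9 = 0.012516 and τ_data = 5/143.9 = 0.034746, so τ_n = 0.047262.
Rearranging for μ₀: μ₀ = (μ_n·τ_n − τ_data·x̄)/τ₀ = (50.9730·0.047262 − 0.034746·59.5) / 0.012516 = 0.341699/0.012516 ≈ 27.3.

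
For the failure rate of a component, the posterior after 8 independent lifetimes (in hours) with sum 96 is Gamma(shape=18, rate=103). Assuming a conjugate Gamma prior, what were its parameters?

Gamma(shape=10, rate=7)

Gamma–exponential conjugacy: posterior shape = α + n, posterior rate = β + Σtᵢ.
So α = 18 − 8 = 10 and β = 103 − 96 = 7.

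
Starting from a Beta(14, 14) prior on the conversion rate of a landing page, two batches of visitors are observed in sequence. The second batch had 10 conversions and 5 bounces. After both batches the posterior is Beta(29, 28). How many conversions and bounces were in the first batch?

Sequential conjugate updates are equivalent to a single update on the pooled data, so total successes = posterior α − prior α and total failures = posterior β − prior β.
Total across both batches: 29−14=15 conversions, 28−14=14 bounces.
Subtract the second batch: 15−10=5 conversions and 14−5=9 bounces.

5 conversions and 9 bounces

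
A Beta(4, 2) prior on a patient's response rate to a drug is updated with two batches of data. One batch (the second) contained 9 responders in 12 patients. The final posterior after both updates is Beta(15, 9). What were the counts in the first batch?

2 responders and 4 non-responders

Because Beta–binomial updating is additive in the counts, the combined data contributed (α_post−α_prior, β_post−β_prior) successes and failures.
Total across both batches: 15−4=11 responders, 9−2=7 non-responders.
Subtract the second batch: 11−9=2 responders and 7−3=4 non-responders.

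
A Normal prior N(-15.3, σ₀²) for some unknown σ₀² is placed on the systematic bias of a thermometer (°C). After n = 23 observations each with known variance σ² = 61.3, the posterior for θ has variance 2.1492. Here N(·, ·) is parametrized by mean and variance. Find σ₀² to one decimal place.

For the Normal–Normal model with known σ², precisions add: τ_n = τ₀ + n/σ².
So 1/σ₀² = 1/2.1492 − 23/61.3 = 0.465289 − 0.375204 = 0.090085.
Hence σ₀² = 1/0.090085 ≈ 11.1.

σ₀² = 11.1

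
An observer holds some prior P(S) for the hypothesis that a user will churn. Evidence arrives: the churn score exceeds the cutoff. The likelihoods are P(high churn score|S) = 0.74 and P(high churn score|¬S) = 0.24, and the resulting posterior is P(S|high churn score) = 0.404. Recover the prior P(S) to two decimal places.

Bayes' rule in odds form gives O(S|E) = O(S)·[P(E|S)/P(E|¬S)], hence O(S) = O(S|E)/LR.
Posterior odds = 0.404/(1−0.404) = 0.6779. LR = 0.74/0.24 = 3.0833.
Prior odds = 0.6779/3.0833 = 0.2199, so P(S) = 0.2199/(1+0.2199) ≈ 0.18.

P(S) = 0.18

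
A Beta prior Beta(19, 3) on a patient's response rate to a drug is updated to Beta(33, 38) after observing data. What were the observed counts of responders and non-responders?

14 responders and 35 non-responders

Under Beta–binomial conjugacy the posterior parameters are (α+s, β+f).
So s = 33 − 19 = 14 and f = 38 − 3 = 35.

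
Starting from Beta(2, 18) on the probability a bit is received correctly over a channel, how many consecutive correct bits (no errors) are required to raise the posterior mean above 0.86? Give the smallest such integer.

k = 109

After k correct bits and 0 errors the posterior is Beta(2+k, 18), with mean (2+k)/(2+18+k).
Set (2+k)/(20+k) > 0.86 and solve: k > (0.86·20 − 2)/(1 − 0.86) = 108.571.
The smallest integer exceeding 108.571 is 109, and checking k=109: (111)/(129) = 0.8605 > 0.86.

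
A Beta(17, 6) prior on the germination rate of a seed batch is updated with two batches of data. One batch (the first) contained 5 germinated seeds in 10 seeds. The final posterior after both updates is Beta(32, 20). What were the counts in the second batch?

Sequential conjugate updates are equivalent to a single update on the pooled data, so total successes = posterior α − prior α and total failures = posterior β − prior β.
Total across both batches: 32−17=15 germinated seeds, 20−6=14 non-germinating seeds.
Subtract the first batch: 15−5=10 germinated seeds and 14−5=9 non-germinating seeds.

10 germinated seeds and 9 non-germinating seeds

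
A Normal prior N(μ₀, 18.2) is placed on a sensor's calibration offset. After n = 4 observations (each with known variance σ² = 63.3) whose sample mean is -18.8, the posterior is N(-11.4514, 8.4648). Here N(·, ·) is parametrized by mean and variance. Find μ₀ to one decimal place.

The posterior mean is a precision-weighted average: μ_n = (τ₀μ₀ + τ_data·x̄)/(τ₀+τ_data), with τ₀=1/σ₀² and τ_data=n/σ².
Here τ₀ = 1/18.2 = 0.054945 and τ_data = 4/63.3 = 0.063191, so τ_n = 0.118136.
Rearranging for μ₀: μ₀ = (μ_n·τ_n − τ_data·x̄)/τ₀ = (-11.4514·0.118136 − 0.063191·-18.8) / 0.054945 = -0.164832/0.054945 ≈ -3.0.

μ₀ = -3.0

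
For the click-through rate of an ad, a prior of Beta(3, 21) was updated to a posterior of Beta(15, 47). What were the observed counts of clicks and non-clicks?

12 clicks and 26 non-clicks

Beta is conjugate to the binomial likelihood: posterior = Beta(α+s, β+f).
So s = 15 − 3 = 12 and f = 47 − 21 = 26.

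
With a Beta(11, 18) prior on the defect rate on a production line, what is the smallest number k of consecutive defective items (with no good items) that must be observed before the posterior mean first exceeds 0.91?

k = 172

After k defective items and 0 good items the posterior is Beta(11+k, 18), with mean (11+k)/(11+18+k).
Set (11+k)/(29+k) > 0.91 and solve: k > (0.91·29 − 11)/(1 − 0.91) = 171.000.
The smallest integer exceeding 171.000 is 172, and checking k=172: (183)/(201) = 0.9104 > 0.91.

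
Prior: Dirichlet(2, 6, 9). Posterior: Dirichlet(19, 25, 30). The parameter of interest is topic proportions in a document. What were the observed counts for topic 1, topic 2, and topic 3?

counts (17, 19, 21)

For a Dirichlet(α) prior with multinomial counts c, the posterior is Dirichlet(α + c) componentwise.
Counts are posterior − prior componentwise: 19−2=17, 25−6=19, 30−9=21.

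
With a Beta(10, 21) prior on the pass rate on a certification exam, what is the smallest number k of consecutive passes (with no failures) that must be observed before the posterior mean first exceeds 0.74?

After k passes and 0 failures the posterior is Beta(10+k, 21), with mean (10+k)/(10+21+k).
Set (10+k)/(31+k) > 0.74 and solve: k > (0.74·31 − 10)/(1 − 0.74) = 49.769.
The smallest integer exceeding 49.769 is 50, and checking k=50: (60)/(81) = 0.7407 > 0.74.

k = 50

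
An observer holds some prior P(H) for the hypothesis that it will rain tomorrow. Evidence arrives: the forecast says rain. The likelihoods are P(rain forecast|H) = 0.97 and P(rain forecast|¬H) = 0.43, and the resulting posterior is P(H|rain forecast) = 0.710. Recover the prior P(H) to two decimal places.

In odds form, posterior odds = prior odds × likelihood ratio, so prior odds = posterior odds ÷ LR.
Posterior odds = 0.710/(1−0.710) = 2.4483. LR = 0.97/0.43 = 2.2558.
Prior odds = 2.4483/2.2558 = 1.0853, so P(H) = 1.0853/(1+1.0853) ≈ 0.52.

P(H) = 0.52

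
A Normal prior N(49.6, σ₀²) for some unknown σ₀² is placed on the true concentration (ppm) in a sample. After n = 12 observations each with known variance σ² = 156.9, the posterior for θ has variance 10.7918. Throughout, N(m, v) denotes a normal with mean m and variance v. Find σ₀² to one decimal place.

σ₀² = 61.8

Posterior precision equals prior precision plus data precision: 1/σ_n² = 1/σ₀² + n/σ².
So 1/σ₀² = 1/10.7918 − 12/156.9 = 0.092663 − 0.076482 = 0.016181.
Hence σ₀² = 1/0.016181 ≈ 61.8.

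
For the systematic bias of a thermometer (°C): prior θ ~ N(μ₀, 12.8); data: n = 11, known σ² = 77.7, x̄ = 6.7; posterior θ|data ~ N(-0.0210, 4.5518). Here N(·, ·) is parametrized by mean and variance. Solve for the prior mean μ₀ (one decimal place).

μ₀ = -12.2

The posterior mean is a precision-weighted average: μ_n = (τ₀μ₀ + τ_data·x̄)/(τ₀+τ_data), with τ₀=1/σ₀² and τ_data=n/σ².
Here τ₀ = 1/12.8 = 0.078125 and τ_data = 11/77.7 = 0.141570, so τ_n = 0.219695.
Rearranging for μ₀: μ₀ = (μ_n·τ_n − τ_data·x̄)/τ₀ = (-0.0210·0.219695 − 0.141570·6.7) / 0.078125 = -0.953133/0.078125 ≈ -12.2.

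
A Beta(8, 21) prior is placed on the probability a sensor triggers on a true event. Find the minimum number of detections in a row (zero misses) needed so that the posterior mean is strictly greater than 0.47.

k = 11

After k detections and 0 misses the posterior is Beta(8+k, 21), with mean (8+k)/(8+21+k).
Set (8+k)/(29+k) > 0.47 and solve: k > (0.47·29 − 8)/(1 − 0.47) = 10.623.
The smallest integer exceeding 10.623 is 11, and checking k=11: (19)/(40) = 0.4750 > 0.47.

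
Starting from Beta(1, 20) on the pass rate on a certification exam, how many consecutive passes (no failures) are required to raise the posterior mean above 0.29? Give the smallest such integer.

After k passes and 0 failures the posterior is Beta(1+k, 20), with mean (1+k)/(1+20+k).
Set (1+k)/(21+k) > 0.29 and solve: k > (0.29·21 − 1)/(1 − 0.29) = 7.169.
The smallest integer exceeding 7.169 is 8.

k = 8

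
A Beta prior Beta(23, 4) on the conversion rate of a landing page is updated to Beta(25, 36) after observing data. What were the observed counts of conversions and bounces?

Beta is conjugate to the binomial likelihood: posterior = Beta(α+s, β+f).
Match parameters: s=25−23=2, f=36−4=32.

2 conversions and 32 bounces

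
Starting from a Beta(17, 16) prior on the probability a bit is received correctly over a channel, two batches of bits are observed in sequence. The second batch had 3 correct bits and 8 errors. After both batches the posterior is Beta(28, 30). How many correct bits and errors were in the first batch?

8 correct bits and 6 errors

Sequential conjugate updates are equivalent to a single update on the pooled data, so total successes = posterior α − prior α and total failures = posterior β − prior β.
Total across both batches: 28−17=11 correct bits, 30−16=14 errors.
Subtract the second batch: 11−3=8 correct bits and 14−8=6 errors.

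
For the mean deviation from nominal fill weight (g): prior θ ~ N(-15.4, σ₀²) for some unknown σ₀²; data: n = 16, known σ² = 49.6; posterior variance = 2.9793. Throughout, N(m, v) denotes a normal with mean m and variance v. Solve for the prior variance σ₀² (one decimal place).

σ₀² = 76.5

Posterior precision equals prior precision plus data precision: 1/σ_n² = 1/σ₀² + n/σ².
So 1/σ₀² = 1/2.9793 − 16/49.6 = 0.335649 − 0.322581 = 0.013068.
Hence σ₀² = 1/0.013068 ≈ 76.5.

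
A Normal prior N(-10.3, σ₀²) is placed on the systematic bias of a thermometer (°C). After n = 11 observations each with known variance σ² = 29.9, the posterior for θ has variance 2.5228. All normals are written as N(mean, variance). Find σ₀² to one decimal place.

σ₀² = 35.1

For the Normal–Normal model with known σ², precisions add: τ_n = τ₀ + n/σ².
So 1/σ₀² = 1/2.5228 − 11/29.9 = 0.396385 − 0.367893 = 0.028492.
Hence σ₀² = 1/0.028492 ≈ 35.1.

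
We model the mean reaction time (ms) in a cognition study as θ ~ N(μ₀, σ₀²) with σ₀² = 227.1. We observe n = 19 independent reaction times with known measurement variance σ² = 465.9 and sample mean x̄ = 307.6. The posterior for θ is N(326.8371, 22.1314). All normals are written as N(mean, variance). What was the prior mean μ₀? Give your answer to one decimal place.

μ₀ = 505.0

The posterior mean is a precision-weighted average: μ_n = (τ₀μ₀ + τ_data·x̄)/(τ₀+τ_data), with τ₀=1/σ₀² and τ_data=n/σ².
Here τ₀ = 1/227.1 = 0.004403 and τ_data = 19/465.9 = 0.040781, so τ_n = 0.045184.
Rearranging for μ₀: μ₀ = (μ_n·τ_n − τ_data·x̄)/τ₀ = (326.8371·0.045184 − 0.040781·307.6) / 0.004403 = 2.223572/0.004403 ≈ 505.0.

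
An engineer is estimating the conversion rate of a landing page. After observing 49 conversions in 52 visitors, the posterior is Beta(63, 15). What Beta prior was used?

A Beta(a, b) prior with s successes and f failures in binomial data gives a Beta(a+s, b+f) posterior.
Subtract the data counts: 63−49=14, 15−3=12.

Beta(14, 12)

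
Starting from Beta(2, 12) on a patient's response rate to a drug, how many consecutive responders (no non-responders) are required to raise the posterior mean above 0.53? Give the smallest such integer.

After k responders and 0 non-responders the posterior is Beta(2+k, 12), with mean (2+k)/(2+12+k).
Set (2+k)/(14+k) > 0.53 and solve: k > (0.53·14 − 2)/(1 − 0.53) = 11.532.
The smallest integer exceeding 11.532 is 12.

k = 12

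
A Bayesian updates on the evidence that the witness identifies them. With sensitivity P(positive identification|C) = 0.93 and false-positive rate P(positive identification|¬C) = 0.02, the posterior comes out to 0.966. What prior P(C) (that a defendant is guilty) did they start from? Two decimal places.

In odds form, posterior odds = prior odds × likelihood ratio, so prior odds = posterior odds ÷ LR.
Posterior odds = 0.966/(1−0.966) = 28.4118. LR = 0.93/0.02 = 46.5000.
Prior odds = 28.4118/46.5000 = 0.6110, so P(C) = 0.6110/(1+0.6110) ≈ 0.38.

P(C) = 0.38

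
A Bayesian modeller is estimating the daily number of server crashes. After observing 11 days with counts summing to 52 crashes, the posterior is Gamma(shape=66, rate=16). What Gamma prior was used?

Gamma(shape=14, rate=5)

A Gamma(α, β) prior (rate parametrization) on a Poisson rate with n observations summing to S gives posterior Gamma(α+S, β+n).
So α = 66 − 52 = 14 and β = 16 − 11 = 5.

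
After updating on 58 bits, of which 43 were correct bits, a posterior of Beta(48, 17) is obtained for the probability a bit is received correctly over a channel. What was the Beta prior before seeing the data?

Beta is conjugate to the binomial likelihood: posterior = Beta(a+s, b+f).
Subtract the data counts: 48−43=5, 17−15=2.

Beta(5, 2)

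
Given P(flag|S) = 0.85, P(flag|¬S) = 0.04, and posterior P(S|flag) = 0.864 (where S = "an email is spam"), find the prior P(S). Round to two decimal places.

Bayes' rule in odds form gives O(S|E) = O(S)·[P(E|S)/P(E|¬S)], hence O(S) = O(S|E)/LR.
Posterior odds = 0.864/(1−0.864) = 6.3529. LR = 0.85/0.04 = 21.2500.
Prior odds = 6.3529/21.2500 = 0.2990, so P(S) = 0.2990/(1+0.2990) ≈ 0.23.

P(S) = 0.23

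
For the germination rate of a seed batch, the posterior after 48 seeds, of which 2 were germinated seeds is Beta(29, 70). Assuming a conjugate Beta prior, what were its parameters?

Beta(27, 24)

A Beta(α, β) prior with s successes and f failures in binomial data gives a Beta(α+s, β+f) posterior.
Subtract the data counts: 29−2=27, 70−46=24.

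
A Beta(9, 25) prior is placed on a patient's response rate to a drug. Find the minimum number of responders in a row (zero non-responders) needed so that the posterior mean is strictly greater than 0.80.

After k responders and 0 non-responders the posterior is Beta(9+k, 25), with mean (9+k)/(9+25+k).
Set (9+k)/(34+k) > 0.80 and solve: k > (0.80·34 − 9)/(1 − 0.80) = 91.000.
The smallest integer exceeding 91.000 is 92, and checking k=92: (101)/(126) = 0.8016 > 0.80.

k = 92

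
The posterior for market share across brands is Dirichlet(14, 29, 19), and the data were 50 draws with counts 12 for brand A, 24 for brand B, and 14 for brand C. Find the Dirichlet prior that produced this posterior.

Dirichlet(2, 5, 5)

For a Dirichlet(α) prior with multinomial counts c, the posterior is Dirichlet(α + c) componentwise.
Subtract each count from the matching posterior parameter: 14−12=2, 29−24=5, 19−14=5.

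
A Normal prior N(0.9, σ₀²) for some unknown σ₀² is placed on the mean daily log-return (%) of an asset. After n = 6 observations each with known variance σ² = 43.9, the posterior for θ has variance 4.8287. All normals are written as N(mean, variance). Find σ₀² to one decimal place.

σ₀² = 14.2

For the Normal–Normal model with known σ², precisions add: τ_n = τ₀ + n/σ².
So 1/σ₀² = 1/4.8287 − 6/43.9 = 0.207095 − 0.136674 = 0.070421.
Hence σ₀² = 1/0.070421 ≈ 14.2.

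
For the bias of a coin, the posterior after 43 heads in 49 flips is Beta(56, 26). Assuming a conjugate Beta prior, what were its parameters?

A Beta(α, β) prior with s successes and f failures in binomial data gives a Beta(α+s, β+f) posterior.
Subtract the data counts: 56−43=13, 26−6=20.

Beta(13, 20)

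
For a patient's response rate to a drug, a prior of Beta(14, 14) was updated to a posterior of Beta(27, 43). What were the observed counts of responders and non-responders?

A Beta(a, b) prior with s successes and f failures in binomial data gives a Beta(a+s, b+f) posterior.
Match parameters: s=27−14=13, f=43−14=29.

13 responders and 29 non-responders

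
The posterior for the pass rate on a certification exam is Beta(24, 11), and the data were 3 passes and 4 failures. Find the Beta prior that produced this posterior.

A Beta(α, β) prior with s successes and f failures in binomial data gives a Beta(α+s, β+f) posterior.
So α = 24 − 3 = 21 and β = 11 − 4 = 7.

Beta(21, 7)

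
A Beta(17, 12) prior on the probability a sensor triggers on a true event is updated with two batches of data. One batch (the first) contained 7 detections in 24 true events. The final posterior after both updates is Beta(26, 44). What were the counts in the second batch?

2 detections and 15 misses

Sequential conjugate updates are equivalent to a single update on the pooled data, so total successes = posterior α − prior α and total failures = posterior β − prior β.
Total across both batches: 26−17=9 detections, 44−12=32 misses.
Subtract the first batch: 9−7=2 detections and 32−17=15 misses.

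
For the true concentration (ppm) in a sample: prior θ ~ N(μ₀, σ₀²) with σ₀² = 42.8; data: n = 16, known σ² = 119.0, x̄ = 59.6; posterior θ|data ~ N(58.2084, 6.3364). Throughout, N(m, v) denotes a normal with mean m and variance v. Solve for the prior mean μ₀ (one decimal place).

μ₀ = 50.2

With known observation variance, the Normal–Normal posterior has precision τ_n = τ₀ + n/σ² and mean μ_n = (τ₀μ₀ + (n/σ²)x̄)/τ_n.
Here τ₀ = 1/42.8 = 0.023364 and τ_data = 16/119.0 = 0.134454, so τ_n = 0.157818.
Rearranging for μ₀: μ₀ = (μ_n·τ_n − τ_data·x̄)/τ₀ = (58.2084·0.157818 − 0.134454·59.6) / 0.023364 = 1.172875/0.023364 ≈ 50.2.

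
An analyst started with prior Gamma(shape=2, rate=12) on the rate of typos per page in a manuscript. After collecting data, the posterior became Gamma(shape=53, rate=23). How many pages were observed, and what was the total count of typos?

n = 11 pages with total 51 typos

Gamma–Poisson conjugacy: posterior shape = α + Σxᵢ, posterior rate = β + n.
Matching: Σxᵢ = 53 − 2 = 51 and n = 23 − 12 = 11.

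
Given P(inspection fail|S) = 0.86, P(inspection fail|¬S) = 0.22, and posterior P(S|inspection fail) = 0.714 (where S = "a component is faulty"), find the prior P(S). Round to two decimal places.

P(S) = 0.39

In odds form, posterior odds = prior odds × likelihood ratio, so prior odds = posterior odds ÷ LR.
Posterior odds = 0.714/(1−0.714) = 2.4965. LR = 0.86/0.22 = 3.9091.
Prior odds = 2.4965/3.9091 = 0.6386, so P(S) = 0.6386/(1+0.6386) ≈ 0.39.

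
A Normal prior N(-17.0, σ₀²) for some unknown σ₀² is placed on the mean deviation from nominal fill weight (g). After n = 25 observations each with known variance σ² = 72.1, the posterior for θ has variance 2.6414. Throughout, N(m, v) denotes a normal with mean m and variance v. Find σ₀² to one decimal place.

σ₀² = 31.4

For the Normal–Normal model with known σ², precisions add: τ_n = τ₀ + n/σ².
So 1/σ₀² = 1/2.6414 − 25/72.1 = 0.378587 − 0.346741 = 0.031846.
Hence σ₀² = 1/0.031846 ≈ 31.4.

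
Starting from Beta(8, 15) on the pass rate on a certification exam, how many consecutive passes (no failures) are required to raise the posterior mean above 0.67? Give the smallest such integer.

After k passes and 0 failures the posterior is Beta(8+k, 15), with mean (8+k)/(8+15+k).
Set (8+k)/(23+k) > 0.67 and solve: k > (0.67·23 − 8)/(1 − 0.67) = 22.455.
The smallest integer exceeding 22.455 is 23.

k = 23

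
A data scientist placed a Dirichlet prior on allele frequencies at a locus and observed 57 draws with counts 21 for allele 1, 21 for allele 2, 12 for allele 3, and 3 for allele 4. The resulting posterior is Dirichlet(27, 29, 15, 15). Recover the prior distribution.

Dirichlet(6, 8, 3, 12)

For a Dirichlet(α) prior with multinomial counts c, the posterior is Dirichlet(α + c) componentwise.
Subtract each count from the matching posterior parameter: 27−21=6, 29−21=8, 15−12=3, 15−3=12.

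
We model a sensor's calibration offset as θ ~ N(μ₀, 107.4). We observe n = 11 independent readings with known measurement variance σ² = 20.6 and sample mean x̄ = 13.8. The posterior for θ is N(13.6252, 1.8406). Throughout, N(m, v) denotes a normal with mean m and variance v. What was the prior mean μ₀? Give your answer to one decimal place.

μ₀ = 3.6

The posterior mean is a precision-weighted average: μ_n = (τ₀μ₀ + τ_data·x̄)/(τ₀+τ_data), with τ₀=1/σ₀² and τ_data=n/σ².
Here τ₀ = 1/107.4 = 0.009311 and τ_data = 11/20.6 = 0.533981, so τ_n = 0.543292.
Rearranging for μ₀: μ₀ = (μ_n·τ_n − τ_data·x̄)/τ₀ = (13.6252·0.543292 − 0.533981·13.8) / 0.009311 = 0.033524/0.009311 ≈ 3.6.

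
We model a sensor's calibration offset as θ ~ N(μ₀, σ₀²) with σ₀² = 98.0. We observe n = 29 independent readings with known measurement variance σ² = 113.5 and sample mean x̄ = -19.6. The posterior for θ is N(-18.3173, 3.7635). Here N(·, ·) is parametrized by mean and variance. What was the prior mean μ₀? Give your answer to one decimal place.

With known observation variance, the Normal–Normal posterior has precision τ_n = τ₀ + n/σ² and mean μ_n = (τ₀μ₀ + (n/σ²)x̄)/τ_n.
Here τ₀ = 1/98.0 = 0.010204 and τ_data = 29/113.5 = 0.255507, so τ_n = 0.265711.
Rearranging for μ₀: μ₀ = (μ_n·τ_n − τ_data·x̄)/τ₀ = (-18.3173·0.265711 − 0.255507·-19.6) / 0.010204 = 0.140829/0.010204 ≈ 13.8.

μ₀ = 13.8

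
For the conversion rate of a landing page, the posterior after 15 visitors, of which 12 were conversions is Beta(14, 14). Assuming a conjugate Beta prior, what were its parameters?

Beta is conjugate to the binomial likelihood: posterior = Beta(a+s, b+f).
So a = 14 − 12 = 2 and b = 14 − 3 = 11.

Beta(2, 11)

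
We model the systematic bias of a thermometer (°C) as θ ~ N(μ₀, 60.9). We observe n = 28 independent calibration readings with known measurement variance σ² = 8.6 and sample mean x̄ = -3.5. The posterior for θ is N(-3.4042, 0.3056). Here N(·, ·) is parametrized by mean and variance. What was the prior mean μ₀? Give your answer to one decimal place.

With known observation variance, the Normal–Normal posterior has precision τ_n = τ₀ + n/σ² and mean μ_n = (τ₀μ₀ + (n/σ²)x̄)/τ_n.
Here τ₀ = 1/60.9 = 0.016420 and τ_data = 28/8.6 = 3.255814, so τ_n = 3.272234.
Rearranging for μ₀: μ₀ = (μ_n·τ_n − τ_data·x̄)/τ₀ = (-3.4042·3.272234 − 3.255814·-3.5) / 0.016420 = 0.256010/0.016420 ≈ 15.6.

μ₀ = 15.6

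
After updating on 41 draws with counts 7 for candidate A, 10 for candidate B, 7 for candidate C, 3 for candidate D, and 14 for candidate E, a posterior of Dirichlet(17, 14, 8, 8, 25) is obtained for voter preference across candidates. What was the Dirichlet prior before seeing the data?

For a Dirichlet(α) prior with multinomial counts c, the posterior is Dirichlet(α + c) componentwise.
Subtract each count from the matching posterior parameter: 17−7=10, 14−10=4, 8−7=1, 8−3=5, 25−14=11.

Dirichlet(10, 4, 1, 5, 11)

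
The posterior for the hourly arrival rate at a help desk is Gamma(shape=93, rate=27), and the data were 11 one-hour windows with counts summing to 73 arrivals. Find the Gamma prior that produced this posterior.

Gamma(shape=20, rate=16)

A Gamma(α, β) prior (rate parametrization) on a Poisson rate with n observations summing to S gives posterior Gamma(α+S, β+n).
So α = 93 − 73 = 20 and β = 27 − 11 = 16.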